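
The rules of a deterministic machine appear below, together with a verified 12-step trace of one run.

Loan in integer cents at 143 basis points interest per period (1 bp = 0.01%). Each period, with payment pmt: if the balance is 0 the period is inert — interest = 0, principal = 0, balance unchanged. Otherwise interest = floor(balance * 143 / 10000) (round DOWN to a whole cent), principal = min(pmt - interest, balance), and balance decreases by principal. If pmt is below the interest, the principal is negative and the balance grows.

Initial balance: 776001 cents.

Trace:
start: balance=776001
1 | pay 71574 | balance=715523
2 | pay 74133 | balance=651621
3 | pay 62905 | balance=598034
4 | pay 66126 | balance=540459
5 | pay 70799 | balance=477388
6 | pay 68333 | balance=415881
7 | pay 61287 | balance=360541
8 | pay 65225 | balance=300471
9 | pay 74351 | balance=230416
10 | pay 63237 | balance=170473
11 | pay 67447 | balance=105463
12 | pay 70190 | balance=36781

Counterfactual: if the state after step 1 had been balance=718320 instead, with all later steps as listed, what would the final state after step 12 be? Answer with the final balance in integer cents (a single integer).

state after step 1 := balance=718320
2 | pay 74133 | balance=654458
3 | pay 62905 | balance=600911
4 | pay 66126 | balance=543378
5 | pay 70799 | balance=480349
6 | pay 68333 | balance=418884
7 | pay 61287 | balance=363587
8 | pay 65225 | balance=303561
9 | pay 74351 | balance=233550
10 | pay 63237 | balance=173652
11 | pay 67447 | balance=108688
12 | pay 70190 | balance=40052

40052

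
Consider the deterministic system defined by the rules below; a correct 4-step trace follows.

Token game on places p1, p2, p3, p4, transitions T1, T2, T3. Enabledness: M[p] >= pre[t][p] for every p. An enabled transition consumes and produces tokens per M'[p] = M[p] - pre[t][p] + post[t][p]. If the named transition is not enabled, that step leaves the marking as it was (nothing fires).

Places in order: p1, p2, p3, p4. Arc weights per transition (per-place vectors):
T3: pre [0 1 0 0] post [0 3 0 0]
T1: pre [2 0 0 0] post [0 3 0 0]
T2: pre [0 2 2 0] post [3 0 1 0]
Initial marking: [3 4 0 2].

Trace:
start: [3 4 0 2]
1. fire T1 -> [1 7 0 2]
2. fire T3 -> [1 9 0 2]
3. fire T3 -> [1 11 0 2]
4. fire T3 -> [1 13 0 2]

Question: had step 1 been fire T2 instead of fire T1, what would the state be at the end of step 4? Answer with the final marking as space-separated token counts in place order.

3 10 0 2

(re-executing from step 1 with the substitution; state before step 1: [3 4 0 2])
1. fire T2 -> [3 4 0 2]
2. fire T3 -> [3 6 0 2]
3. fire T3 -> [3 8 0 2]
4. fire T3 -> [3 10 0 2]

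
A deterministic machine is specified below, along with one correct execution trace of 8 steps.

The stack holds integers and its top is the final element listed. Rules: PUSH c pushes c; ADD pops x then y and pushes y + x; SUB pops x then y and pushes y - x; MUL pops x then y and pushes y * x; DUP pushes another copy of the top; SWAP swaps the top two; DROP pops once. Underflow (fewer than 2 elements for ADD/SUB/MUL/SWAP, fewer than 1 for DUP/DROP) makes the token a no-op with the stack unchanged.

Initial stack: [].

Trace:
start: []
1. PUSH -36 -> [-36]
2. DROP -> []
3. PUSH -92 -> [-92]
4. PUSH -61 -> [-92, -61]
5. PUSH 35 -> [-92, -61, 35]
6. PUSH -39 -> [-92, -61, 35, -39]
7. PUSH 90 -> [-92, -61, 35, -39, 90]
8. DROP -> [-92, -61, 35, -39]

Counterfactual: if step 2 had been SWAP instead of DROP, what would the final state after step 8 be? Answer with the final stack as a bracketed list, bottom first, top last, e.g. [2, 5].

[-36, -92, -61, 35, -39]

(re-executing from step 2 with the substitution; state before step 2: [-36])
2. SWAP -> [-36]
3. PUSH -92 -> [-36, -92]
4. PUSH -61 -> [-36, -92, -61]
5. PUSH 35 -> [-36, -92, -61, 35]
6. PUSH -39 -> [-36, -92, -61, 35, -39]
7. PUSH 90 -> [-36, -92, -61, 35, -39, 90]
8. DROP -> [-36, -92, -61, 35, -39]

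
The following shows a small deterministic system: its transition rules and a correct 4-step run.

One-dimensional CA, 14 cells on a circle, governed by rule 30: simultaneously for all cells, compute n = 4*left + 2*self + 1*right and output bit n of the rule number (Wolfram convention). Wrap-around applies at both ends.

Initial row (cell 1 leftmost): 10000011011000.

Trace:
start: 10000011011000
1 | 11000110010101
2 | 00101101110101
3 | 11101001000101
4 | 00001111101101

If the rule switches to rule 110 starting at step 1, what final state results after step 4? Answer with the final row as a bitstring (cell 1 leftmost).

(re-executing steps 1..4 under rule 110; state before step 1: 10000011011000)
1 | 10000111111001
2 | 10001100001011
3 | 10011100011110
4 | 10110100110011

10110100110011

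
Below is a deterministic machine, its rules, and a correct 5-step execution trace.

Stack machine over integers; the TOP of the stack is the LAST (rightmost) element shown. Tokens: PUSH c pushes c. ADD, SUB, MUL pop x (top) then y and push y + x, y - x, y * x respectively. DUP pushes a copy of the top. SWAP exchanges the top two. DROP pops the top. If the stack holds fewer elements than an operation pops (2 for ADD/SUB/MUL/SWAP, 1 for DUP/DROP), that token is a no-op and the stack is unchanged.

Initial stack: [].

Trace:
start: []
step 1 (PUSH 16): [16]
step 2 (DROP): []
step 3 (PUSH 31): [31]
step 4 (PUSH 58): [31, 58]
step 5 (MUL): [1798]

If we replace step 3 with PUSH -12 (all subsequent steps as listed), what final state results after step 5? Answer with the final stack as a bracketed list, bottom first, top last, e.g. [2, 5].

(re-executing from step 3 with the substitution; state before step 3: [])
step 3 (PUSH -12): [-12]
step 4 (PUSH 58): [-12, 58]
step 5 (MUL): [-696]

[-696]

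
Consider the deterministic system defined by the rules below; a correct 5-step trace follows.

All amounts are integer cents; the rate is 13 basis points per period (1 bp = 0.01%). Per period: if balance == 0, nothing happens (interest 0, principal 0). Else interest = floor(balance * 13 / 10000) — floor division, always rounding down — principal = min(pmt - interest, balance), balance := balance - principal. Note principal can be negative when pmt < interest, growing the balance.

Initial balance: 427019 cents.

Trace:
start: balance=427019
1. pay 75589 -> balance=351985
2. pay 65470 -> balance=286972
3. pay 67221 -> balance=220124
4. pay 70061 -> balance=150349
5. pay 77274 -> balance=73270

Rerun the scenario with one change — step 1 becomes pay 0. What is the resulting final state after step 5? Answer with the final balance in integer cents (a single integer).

(re-executing from step 1 with the substitution; state before step 1: balance=427019)
1. pay 0 -> balance=427574
2. pay 65470 -> balance=362659
3. pay 67221 -> balance=295909
4. pay 70061 -> balance=226232
5. pay 77274 -> balance=149252

149252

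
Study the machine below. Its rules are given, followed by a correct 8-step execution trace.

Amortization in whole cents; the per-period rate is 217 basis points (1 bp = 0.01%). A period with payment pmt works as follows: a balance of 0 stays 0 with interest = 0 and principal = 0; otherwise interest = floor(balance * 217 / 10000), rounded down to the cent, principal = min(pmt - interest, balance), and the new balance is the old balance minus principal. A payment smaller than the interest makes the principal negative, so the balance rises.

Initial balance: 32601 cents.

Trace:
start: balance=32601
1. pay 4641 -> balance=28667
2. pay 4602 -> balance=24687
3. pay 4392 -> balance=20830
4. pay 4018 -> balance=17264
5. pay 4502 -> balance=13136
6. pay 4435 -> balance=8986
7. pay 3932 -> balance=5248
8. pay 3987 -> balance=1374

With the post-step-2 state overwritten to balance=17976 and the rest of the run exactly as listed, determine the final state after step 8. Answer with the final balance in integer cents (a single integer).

0

state after step 2 := balance=17976
3. pay 4392 -> balance=13974
4. pay 4018 -> balance=10259
5. pay 4502 -> balance=5979
6. pay 4435 -> balance=1673
7. pay 3932 -> balance=0
8. pay 3987 -> balance=0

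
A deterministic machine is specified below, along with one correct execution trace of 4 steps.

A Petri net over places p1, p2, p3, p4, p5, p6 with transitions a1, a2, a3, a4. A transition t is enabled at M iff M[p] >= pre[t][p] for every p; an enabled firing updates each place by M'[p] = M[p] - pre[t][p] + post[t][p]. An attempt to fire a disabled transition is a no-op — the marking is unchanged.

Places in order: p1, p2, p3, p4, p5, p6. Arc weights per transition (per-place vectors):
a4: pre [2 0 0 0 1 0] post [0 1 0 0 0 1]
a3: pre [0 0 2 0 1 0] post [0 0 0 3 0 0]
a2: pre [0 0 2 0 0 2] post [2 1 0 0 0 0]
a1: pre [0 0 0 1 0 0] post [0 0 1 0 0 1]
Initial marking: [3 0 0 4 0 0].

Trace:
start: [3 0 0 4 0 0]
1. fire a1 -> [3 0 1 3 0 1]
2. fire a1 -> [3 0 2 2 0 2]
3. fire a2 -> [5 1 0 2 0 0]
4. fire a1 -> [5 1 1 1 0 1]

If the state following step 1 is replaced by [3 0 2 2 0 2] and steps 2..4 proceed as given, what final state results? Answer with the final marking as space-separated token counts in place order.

5 1 2 0 0 2

state after step 1 := [3 0 2 2 0 2]
2. fire a1 -> [3 0 3 1 0 3]
3. fire a2 -> [5 1 1 1 0 1]
4. fire a1 -> [5 1 2 0 0 2]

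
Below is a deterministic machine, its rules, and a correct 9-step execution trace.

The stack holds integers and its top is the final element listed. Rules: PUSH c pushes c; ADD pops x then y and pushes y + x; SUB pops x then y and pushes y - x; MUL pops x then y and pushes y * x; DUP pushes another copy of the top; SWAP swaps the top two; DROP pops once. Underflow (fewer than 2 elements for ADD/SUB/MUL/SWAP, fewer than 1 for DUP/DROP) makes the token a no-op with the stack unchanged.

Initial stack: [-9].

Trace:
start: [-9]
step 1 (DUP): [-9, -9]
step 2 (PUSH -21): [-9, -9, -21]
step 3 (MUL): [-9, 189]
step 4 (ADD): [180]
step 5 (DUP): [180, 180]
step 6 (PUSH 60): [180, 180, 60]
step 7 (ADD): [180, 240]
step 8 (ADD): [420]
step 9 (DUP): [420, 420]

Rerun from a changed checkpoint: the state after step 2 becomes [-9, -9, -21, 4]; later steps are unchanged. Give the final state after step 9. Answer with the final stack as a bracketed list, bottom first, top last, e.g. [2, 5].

state after step 2 := [-9, -9, -21, 4]
step 3 (MUL): [-9, -9, -84]
step 4 (ADD): [-9, -93]
step 5 (DUP): [-9, -93, -93]
step 6 (PUSH 60): [-9, -93, -93, 60]
step 7 (ADD): [-9, -93, -33]
step 8 (ADD): [-9, -126]
step 9 (DUP): [-9, -126, -126]

[-9, -126, -126]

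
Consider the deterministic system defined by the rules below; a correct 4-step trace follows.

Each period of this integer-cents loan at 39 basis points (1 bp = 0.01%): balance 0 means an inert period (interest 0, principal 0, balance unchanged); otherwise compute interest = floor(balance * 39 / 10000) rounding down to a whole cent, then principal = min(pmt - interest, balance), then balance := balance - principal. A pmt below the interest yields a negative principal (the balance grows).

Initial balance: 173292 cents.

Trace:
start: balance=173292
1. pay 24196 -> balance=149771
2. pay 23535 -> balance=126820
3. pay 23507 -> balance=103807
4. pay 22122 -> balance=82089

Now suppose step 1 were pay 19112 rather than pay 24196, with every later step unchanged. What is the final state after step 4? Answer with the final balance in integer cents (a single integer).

(re-executing from step 1 with the substitution; state before step 1: balance=173292)
1. pay 19112 -> balance=154855
2. pay 23535 -> balance=131923
3. pay 23507 -> balance=108930
4. pay 22122 -> balance=87232

87232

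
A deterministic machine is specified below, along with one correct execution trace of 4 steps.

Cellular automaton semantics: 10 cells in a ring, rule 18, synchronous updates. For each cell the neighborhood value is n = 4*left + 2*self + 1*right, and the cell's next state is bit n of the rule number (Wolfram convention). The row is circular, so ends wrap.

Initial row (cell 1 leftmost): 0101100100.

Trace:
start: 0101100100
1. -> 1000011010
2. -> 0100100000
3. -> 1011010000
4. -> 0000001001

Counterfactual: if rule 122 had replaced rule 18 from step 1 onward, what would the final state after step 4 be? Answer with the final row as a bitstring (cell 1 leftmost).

1001110011

(re-executing steps 1..4 under rule 122; state before step 1: 0101100100)
1. -> 1011111010
2. -> 0110001101
3. -> 1111011110
4. -> 1001110011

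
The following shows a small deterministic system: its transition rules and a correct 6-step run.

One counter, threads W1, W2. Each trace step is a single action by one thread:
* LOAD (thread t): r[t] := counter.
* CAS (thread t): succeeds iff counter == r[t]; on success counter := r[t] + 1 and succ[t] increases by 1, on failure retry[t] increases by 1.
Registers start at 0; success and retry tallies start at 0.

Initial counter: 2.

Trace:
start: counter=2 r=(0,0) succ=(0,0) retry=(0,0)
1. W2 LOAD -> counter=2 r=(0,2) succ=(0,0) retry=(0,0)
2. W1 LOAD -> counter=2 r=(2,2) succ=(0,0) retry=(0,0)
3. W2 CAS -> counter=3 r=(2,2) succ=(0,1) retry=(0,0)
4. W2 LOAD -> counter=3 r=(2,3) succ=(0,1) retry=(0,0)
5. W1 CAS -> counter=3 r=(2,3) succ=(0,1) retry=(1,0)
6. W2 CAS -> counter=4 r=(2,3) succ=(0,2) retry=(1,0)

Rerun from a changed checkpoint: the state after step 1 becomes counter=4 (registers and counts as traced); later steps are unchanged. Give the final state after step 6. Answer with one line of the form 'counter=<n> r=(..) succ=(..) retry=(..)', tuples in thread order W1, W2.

state after step 1 := counter=4 r=(0,2) succ=(0,0) retry=(0,0)
2. W1 LOAD -> counter=4 r=(4,2) succ=(0,0) retry=(0,0)
3. W2 CAS -> counter=4 r=(4,2) succ=(0,0) retry=(0,1)
4. W2 LOAD -> counter=4 r=(4,4) succ=(0,0) retry=(0,1)
5. W1 CAS -> counter=5 r=(4,4) succ=(1,0) retry=(0,1)
6. W2 CAS -> counter=5 r=(4,4) succ=(1,0) retry=(0,2)

counter=5 r=(4,4) succ=(1,0) retry=(0,2)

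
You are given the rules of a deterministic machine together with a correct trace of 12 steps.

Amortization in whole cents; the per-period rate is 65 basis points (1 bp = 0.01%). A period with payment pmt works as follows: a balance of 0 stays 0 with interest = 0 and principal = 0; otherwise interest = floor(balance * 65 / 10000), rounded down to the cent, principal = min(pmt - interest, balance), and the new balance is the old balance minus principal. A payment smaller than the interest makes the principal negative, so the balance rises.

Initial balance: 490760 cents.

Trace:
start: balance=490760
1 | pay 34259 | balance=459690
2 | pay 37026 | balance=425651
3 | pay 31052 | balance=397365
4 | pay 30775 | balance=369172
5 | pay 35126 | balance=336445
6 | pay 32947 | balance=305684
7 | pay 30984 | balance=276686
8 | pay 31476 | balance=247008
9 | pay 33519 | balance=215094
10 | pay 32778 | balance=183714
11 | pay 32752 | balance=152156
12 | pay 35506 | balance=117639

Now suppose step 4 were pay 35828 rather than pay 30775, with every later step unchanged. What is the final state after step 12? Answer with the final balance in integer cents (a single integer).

(re-executing from step 4 with the substitution; state before step 4: balance=397365)
4 | pay 35828 | balance=364119
5 | pay 35126 | balance=331359
6 | pay 32947 | balance=300565
7 | pay 30984 | balance=271534
8 | pay 31476 | balance=241822
9 | pay 33519 | balance=209874
10 | pay 32778 | balance=178460
11 | pay 32752 | balance=146867
12 | pay 35506 | balance=112315

112315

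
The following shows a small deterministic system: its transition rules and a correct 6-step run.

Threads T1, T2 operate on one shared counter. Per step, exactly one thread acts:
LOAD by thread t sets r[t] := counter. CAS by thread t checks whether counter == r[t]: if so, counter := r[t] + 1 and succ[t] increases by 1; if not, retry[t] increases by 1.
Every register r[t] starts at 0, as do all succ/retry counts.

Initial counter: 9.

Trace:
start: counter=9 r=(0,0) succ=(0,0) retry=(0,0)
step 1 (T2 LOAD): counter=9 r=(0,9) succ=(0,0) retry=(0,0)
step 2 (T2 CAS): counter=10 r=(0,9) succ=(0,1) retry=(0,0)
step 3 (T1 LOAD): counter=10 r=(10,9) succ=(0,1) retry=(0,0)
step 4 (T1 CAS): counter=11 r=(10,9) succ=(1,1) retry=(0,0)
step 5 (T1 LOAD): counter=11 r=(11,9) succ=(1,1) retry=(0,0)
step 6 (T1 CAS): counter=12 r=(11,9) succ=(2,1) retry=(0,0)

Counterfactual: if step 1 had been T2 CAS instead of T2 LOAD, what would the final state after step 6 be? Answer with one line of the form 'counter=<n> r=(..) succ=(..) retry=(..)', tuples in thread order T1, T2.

counter=11 r=(10,0) succ=(2,0) retry=(0,2)

(re-executing from step 1 with the substitution; state before step 1: counter=9 r=(0,0) succ=(0,0) retry=(0,0))
step 1 (T2 CAS): counter=9 r=(0,0) succ=(0,0) retry=(0,1)
step 2 (T2 CAS): counter=9 r=(0,0) succ=(0,0) retry=(0,2)
step 3 (T1 LOAD): counter=9 r=(9,0) succ=(0,0) retry=(0,2)
step 4 (T1 CAS): counter=10 r=(9,0) succ=(1,0) retry=(0,2)
step 5 (T1 LOAD): counter=10 r=(10,0) succ=(1,0) retry=(0,2)
step 6 (T1 CAS): counter=11 r=(10,0) succ=(2,0) retry=(0,2)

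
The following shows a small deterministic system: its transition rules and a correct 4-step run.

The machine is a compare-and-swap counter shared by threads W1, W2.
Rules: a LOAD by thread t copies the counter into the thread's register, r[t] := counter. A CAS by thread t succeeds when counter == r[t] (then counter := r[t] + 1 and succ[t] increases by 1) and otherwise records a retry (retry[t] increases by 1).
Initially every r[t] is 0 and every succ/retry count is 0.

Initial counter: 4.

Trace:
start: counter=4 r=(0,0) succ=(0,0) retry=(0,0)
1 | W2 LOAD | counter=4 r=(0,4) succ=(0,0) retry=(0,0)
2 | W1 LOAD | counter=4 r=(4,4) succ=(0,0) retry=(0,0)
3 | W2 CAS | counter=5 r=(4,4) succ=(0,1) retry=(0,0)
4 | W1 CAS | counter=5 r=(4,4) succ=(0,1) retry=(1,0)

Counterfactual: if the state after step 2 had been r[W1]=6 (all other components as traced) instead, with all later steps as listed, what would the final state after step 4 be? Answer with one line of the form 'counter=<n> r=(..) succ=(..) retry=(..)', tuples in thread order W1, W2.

state after step 2 := counter=4 r=(6,4) succ=(0,0) retry=(0,0)
3 | W2 CAS | counter=5 r=(6,4) succ=(0,1) retry=(0,0)
4 | W1 CAS | counter=5 r=(6,4) succ=(0,1) retry=(1,0)

counter=5 r=(6,4) succ=(0,1) retry=(1,0)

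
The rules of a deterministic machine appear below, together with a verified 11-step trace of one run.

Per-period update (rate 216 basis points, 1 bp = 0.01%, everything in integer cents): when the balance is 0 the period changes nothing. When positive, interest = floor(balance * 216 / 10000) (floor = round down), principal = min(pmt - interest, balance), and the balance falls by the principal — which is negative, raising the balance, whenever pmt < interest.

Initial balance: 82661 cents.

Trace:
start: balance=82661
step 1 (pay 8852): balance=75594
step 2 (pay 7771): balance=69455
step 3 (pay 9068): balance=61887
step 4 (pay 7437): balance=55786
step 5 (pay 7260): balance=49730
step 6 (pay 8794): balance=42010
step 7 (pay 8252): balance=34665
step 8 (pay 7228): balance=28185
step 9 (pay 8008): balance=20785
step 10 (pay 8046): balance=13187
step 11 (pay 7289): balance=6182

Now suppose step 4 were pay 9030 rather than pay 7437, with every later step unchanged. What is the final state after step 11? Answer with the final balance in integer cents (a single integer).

4334

(re-executing from step 4 with the substitution; state before step 4: balance=61887)
step 4 (pay 9030): balance=54193
step 5 (pay 7260): balance=48103
step 6 (pay 8794): balance=40348
step 7 (pay 8252): balance=32967
step 8 (pay 7228): balance=26451
step 9 (pay 8008): balance=19014
step 10 (pay 8046): balance=11378
step 11 (pay 7289): balance=4334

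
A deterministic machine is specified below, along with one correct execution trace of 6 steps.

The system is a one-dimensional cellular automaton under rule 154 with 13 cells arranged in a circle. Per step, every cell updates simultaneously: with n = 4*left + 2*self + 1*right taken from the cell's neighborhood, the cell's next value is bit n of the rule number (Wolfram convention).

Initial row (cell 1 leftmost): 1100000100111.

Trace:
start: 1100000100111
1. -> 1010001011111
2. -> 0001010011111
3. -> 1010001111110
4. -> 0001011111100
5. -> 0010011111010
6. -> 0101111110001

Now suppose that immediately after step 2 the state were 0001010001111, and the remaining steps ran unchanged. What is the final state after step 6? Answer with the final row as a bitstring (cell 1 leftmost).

state after step 2 := 0001010001111
3. -> 1010001011110
4. -> 0001010011100
5. -> 0010001111010
6. -> 0101011110001

0101011110001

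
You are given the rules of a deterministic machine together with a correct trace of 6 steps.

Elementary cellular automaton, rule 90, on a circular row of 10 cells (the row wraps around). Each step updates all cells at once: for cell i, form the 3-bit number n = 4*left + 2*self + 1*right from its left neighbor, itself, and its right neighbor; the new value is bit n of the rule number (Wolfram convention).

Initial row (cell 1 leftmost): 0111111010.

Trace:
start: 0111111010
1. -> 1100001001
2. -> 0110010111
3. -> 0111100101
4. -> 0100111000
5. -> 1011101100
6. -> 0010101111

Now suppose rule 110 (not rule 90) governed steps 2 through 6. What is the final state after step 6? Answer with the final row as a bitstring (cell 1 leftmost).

(re-executing steps 2..6 under rule 110; state before step 2: 1100001001)
2. -> 0100011011
3. -> 1100111111
4. -> 0101100000
5. -> 1111100000
6. -> 1000100001

1000100001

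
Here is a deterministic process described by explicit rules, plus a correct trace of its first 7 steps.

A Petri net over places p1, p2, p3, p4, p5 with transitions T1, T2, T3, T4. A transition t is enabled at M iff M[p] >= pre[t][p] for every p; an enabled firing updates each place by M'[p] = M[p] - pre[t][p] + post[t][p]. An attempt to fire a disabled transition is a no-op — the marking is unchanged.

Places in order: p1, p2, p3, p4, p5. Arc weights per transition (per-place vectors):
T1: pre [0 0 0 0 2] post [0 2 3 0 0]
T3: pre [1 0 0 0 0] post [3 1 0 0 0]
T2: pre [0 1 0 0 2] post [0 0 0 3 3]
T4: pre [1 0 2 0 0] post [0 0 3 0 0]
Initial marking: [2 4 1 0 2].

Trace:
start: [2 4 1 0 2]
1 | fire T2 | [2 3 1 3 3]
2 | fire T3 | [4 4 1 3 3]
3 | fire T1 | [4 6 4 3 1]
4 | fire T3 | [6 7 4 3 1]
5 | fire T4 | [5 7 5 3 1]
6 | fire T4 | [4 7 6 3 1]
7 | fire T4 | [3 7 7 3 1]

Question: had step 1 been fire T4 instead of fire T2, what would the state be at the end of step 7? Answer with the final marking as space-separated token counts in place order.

(re-executing from step 1 with the substitution; state before step 1: [2 4 1 0 2])
1 | fire T4 | [2 4 1 0 2]
2 | fire T3 | [4 5 1 0 2]
3 | fire T1 | [4 7 4 0 0]
4 | fire T3 | [6 8 4 0 0]
5 | fire T4 | [5 8 5 0 0]
6 | fire T4 | [4 8 6 0 0]
7 | fire T4 | [3 8 7 0 0]

3 8 7 0 0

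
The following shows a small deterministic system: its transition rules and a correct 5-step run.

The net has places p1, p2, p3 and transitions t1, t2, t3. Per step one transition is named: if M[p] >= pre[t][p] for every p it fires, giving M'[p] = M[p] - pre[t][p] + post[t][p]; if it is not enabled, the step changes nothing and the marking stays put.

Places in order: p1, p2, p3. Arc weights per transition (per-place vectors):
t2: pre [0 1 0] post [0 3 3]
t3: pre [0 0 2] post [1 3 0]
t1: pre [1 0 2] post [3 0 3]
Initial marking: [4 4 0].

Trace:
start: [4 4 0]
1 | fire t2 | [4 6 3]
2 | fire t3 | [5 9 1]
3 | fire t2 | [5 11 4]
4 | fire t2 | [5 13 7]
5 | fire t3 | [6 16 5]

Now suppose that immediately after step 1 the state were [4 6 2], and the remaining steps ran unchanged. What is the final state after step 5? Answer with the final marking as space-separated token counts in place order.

6 16 4

state after step 1 := [4 6 2]
2 | fire t3 | [5 9 0]
3 | fire t2 | [5 11 3]
4 | fire t2 | [5 13 6]
5 | fire t3 | [6 16 4]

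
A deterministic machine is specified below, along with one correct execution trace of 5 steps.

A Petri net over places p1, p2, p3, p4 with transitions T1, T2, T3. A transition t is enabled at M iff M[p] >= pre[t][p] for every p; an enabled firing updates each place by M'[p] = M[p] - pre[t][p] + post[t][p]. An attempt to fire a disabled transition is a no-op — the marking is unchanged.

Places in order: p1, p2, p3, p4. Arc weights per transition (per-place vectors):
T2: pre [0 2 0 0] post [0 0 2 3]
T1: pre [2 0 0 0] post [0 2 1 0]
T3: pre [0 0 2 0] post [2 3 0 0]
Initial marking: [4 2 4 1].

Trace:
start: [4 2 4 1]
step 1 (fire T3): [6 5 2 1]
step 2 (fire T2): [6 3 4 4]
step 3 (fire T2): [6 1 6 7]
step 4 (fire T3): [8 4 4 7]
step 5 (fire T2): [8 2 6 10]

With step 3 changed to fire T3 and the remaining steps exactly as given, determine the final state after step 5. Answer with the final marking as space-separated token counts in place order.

(re-executing from step 3 with the substitution; state before step 3: [6 3 4 4])
step 3 (fire T3): [8 6 2 4]
step 4 (fire T3): [10 9 0 4]
step 5 (fire T2): [10 7 2 7]

10 7 2 7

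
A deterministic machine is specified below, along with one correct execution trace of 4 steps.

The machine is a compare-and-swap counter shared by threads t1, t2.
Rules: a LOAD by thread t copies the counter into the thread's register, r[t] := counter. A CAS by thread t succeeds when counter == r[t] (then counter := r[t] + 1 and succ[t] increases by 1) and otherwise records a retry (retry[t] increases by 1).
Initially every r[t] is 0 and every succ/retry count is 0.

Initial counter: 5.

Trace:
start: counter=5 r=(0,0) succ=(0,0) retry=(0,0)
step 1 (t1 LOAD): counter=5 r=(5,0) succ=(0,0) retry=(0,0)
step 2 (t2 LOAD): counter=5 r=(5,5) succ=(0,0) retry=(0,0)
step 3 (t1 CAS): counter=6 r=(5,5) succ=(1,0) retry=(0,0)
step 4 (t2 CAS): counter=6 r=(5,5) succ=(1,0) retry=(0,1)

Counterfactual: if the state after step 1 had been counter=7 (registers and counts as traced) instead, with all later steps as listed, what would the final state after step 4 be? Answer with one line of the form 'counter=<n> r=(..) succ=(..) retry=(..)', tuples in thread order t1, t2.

state after step 1 := counter=7 r=(5,0) succ=(0,0) retry=(0,0)
step 2 (t2 LOAD): counter=7 r=(5,7) succ=(0,0) retry=(0,0)
step 3 (t1 CAS): counter=7 r=(5,7) succ=(0,0) retry=(1,0)
step 4 (t2 CAS): counter=8 r=(5,7) succ=(0,1) retry=(1,0)

counter=8 r=(5,7) succ=(0,1) retry=(1,0)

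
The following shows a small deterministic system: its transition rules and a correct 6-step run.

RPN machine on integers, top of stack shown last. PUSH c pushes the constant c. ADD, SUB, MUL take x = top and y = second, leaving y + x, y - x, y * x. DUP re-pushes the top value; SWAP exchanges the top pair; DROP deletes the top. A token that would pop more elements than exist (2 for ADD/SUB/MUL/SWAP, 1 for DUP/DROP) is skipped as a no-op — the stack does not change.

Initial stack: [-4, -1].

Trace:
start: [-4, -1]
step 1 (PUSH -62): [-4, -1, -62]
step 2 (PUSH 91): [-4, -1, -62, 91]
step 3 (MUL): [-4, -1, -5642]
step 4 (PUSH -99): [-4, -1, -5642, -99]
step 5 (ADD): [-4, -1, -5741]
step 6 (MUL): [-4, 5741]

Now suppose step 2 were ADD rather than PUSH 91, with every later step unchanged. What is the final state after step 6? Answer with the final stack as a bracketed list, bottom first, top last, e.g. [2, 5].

(re-executing from step 2 with the substitution; state before step 2: [-4, -1, -62])
step 2 (ADD): [-4, -63]
step 3 (MUL): [252]
step 4 (PUSH -99): [252, -99]
step 5 (ADD): [153]
step 6 (MUL): [153]

[153]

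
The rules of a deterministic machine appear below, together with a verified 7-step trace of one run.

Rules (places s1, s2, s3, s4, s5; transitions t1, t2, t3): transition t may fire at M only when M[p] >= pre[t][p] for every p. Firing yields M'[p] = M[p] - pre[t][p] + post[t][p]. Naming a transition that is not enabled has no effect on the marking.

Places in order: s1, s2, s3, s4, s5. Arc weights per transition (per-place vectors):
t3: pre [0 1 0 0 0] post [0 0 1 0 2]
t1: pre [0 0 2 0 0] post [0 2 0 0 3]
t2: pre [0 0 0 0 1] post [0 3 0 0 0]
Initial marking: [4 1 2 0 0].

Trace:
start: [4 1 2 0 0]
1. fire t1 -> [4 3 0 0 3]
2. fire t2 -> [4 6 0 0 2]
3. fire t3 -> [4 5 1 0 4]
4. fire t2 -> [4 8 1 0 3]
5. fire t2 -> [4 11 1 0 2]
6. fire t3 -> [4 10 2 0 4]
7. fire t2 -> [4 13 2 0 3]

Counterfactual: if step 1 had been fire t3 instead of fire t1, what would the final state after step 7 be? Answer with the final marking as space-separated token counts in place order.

4 10 5 0 2

(re-executing from step 1 with the substitution; state before step 1: [4 1 2 0 0])
1. fire t3 -> [4 0 3 0 2]
2. fire t2 -> [4 3 3 0 1]
3. fire t3 -> [4 2 4 0 3]
4. fire t2 -> [4 5 4 0 2]
5. fire t2 -> [4 8 4 0 1]
6. fire t3 -> [4 7 5 0 3]
7. fire t2 -> [4 10 5 0 2]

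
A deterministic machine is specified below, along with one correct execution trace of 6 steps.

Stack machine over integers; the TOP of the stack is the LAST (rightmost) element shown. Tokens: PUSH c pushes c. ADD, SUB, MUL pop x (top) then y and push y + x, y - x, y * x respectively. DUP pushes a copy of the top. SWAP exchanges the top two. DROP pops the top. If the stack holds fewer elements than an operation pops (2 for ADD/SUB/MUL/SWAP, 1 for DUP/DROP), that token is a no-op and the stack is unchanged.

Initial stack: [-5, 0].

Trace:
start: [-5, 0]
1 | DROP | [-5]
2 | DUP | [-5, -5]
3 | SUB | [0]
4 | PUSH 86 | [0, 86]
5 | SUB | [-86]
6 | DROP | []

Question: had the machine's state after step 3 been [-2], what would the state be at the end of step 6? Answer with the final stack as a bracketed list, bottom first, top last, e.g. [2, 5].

state after step 3 := [-2]
4 | PUSH 86 | [-2, 86]
5 | SUB | [-88]
6 | DROP | []

[]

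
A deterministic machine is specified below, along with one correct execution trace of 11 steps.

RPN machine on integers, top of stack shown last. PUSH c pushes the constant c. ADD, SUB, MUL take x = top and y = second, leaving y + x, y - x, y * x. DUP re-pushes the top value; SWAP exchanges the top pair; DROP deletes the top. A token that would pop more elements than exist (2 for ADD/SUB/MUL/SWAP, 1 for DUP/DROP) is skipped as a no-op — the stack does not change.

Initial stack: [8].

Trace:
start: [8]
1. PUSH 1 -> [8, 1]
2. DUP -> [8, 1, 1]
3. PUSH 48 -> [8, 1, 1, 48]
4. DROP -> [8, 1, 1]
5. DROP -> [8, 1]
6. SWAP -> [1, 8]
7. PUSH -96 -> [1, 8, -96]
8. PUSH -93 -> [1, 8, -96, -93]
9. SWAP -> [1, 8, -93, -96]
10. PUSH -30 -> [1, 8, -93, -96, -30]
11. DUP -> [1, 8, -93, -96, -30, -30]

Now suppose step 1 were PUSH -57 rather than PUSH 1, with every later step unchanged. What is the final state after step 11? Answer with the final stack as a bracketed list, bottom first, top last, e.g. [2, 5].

(re-executing from step 1 with the substitution; state before step 1: [8])
1. PUSH -57 -> [8, -57]
2. DUP -> [8, -57, -57]
3. PUSH 48 -> [8, -57, -57, 48]
4. DROP -> [8, -57, -57]
5. DROP -> [8, -57]
6. SWAP -> [-57, 8]
7. PUSH -96 -> [-57, 8, -96]
8. PUSH -93 -> [-57, 8, -96, -93]
9. SWAP -> [-57, 8, -93, -96]
10. PUSH -30 -> [-57, 8, -93, -96, -30]
11. DUP -> [-57, 8, -93, -96, -30, -30]

[-57, 8, -93, -96, -30, -30]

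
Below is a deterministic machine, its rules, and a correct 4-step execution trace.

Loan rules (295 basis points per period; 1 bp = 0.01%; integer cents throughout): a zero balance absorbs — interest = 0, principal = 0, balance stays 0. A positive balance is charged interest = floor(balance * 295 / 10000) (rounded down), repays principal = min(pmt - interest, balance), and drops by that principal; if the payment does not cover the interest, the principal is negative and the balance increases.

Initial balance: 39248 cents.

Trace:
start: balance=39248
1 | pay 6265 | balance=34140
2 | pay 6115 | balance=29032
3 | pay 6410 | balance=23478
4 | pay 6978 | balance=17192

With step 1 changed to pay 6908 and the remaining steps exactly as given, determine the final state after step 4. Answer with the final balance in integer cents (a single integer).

(re-executing from step 1 with the substitution; state before step 1: balance=39248)
1 | pay 6908 | balance=33497
2 | pay 6115 | balance=28370
3 | pay 6410 | balance=22796
4 | pay 6978 | balance=16490

16490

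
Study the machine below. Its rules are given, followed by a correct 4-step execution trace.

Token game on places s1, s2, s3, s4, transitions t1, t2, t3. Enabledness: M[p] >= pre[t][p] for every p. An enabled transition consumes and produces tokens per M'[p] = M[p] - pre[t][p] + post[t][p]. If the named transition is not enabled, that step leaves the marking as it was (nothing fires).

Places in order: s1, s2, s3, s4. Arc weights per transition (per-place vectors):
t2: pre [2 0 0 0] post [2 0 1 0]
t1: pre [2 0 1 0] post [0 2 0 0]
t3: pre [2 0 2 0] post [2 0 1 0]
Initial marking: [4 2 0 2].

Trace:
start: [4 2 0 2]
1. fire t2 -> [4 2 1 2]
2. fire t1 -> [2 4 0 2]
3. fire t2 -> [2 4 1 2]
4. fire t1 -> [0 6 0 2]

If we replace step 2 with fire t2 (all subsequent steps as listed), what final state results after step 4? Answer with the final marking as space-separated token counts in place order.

(re-executing from step 2 with the substitution; state before step 2: [4 2 1 2])
2. fire t2 -> [4 2 2 2]
3. fire t2 -> [4 2 3 2]
4. fire t1 -> [2 4 2 2]

2 4 2 2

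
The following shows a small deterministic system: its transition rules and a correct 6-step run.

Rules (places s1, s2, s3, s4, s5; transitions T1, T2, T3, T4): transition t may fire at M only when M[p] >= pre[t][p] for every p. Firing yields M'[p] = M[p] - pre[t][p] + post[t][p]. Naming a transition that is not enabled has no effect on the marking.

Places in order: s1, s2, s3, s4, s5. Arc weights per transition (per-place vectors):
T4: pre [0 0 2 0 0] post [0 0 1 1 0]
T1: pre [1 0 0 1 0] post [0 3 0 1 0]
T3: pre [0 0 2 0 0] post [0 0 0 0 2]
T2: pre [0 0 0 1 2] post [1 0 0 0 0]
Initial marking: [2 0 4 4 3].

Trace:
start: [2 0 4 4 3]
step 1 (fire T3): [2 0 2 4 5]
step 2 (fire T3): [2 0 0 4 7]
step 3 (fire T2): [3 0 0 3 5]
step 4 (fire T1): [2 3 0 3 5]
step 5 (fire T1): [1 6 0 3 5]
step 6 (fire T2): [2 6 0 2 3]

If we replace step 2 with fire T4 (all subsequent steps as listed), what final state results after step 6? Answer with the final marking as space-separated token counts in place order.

2 6 1 3 1

(re-executing from step 2 with the substitution; state before step 2: [2 0 2 4 5])
step 2 (fire T4): [2 0 1 5 5]
step 3 (fire T2): [3 0 1 4 3]
step 4 (fire T1): [2 3 1 4 3]
step 5 (fire T1): [1 6 1 4 3]
step 6 (fire T2): [2 6 1 3 1]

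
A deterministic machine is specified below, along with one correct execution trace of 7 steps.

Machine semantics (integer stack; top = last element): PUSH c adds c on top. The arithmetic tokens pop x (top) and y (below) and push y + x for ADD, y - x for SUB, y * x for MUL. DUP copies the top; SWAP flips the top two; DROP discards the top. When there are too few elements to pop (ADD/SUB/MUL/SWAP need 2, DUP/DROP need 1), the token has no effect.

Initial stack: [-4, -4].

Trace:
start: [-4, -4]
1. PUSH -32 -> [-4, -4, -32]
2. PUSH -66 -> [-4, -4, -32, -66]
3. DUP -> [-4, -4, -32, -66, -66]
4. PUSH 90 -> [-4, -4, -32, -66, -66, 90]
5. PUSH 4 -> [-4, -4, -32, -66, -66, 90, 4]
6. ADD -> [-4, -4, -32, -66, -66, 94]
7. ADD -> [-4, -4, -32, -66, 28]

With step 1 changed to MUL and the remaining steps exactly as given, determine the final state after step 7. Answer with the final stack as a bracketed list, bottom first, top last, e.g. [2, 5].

[16, -66, 28]

(re-executing from step 1 with the substitution; state before step 1: [-4, -4])
1. MUL -> [16]
2. PUSH -66 -> [16, -66]
3. DUP -> [16, -66, -66]
4. PUSH 90 -> [16, -66, -66, 90]
5. PUSH 4 -> [16, -66, -66, 90, 4]
6. ADD -> [16, -66, -66, 94]
7. ADD -> [16, -66, 28]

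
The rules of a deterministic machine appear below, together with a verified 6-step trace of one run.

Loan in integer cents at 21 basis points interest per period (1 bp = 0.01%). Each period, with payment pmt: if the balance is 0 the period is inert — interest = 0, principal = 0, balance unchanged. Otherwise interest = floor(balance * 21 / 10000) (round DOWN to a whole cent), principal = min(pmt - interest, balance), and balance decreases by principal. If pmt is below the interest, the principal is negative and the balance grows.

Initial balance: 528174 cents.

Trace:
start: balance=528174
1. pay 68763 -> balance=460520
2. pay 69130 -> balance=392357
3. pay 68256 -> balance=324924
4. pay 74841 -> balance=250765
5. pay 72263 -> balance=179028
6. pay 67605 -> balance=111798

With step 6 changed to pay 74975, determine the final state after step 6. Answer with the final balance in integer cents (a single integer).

104428

(re-executing from step 6 with the substitution; state before step 6: balance=179028)
6. pay 74975 -> balance=104428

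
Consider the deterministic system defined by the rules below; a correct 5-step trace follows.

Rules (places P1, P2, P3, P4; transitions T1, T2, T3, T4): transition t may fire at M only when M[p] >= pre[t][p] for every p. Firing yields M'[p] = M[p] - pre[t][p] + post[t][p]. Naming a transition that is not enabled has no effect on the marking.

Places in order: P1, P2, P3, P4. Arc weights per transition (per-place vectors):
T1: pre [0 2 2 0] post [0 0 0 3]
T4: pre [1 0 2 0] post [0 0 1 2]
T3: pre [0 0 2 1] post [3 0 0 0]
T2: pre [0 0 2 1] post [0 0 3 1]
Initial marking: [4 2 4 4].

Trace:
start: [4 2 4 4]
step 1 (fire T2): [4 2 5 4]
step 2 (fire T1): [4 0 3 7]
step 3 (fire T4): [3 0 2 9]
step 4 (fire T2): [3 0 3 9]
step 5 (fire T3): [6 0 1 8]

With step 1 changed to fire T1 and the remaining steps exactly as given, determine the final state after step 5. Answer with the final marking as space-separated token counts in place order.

(re-executing from step 1 with the substitution; state before step 1: [4 2 4 4])
step 1 (fire T1): [4 0 2 7]
step 2 (fire T1): [4 0 2 7]
step 3 (fire T4): [3 0 1 9]
step 4 (fire T2): [3 0 1 9]
step 5 (fire T3): [3 0 1 9]

3 0 1 9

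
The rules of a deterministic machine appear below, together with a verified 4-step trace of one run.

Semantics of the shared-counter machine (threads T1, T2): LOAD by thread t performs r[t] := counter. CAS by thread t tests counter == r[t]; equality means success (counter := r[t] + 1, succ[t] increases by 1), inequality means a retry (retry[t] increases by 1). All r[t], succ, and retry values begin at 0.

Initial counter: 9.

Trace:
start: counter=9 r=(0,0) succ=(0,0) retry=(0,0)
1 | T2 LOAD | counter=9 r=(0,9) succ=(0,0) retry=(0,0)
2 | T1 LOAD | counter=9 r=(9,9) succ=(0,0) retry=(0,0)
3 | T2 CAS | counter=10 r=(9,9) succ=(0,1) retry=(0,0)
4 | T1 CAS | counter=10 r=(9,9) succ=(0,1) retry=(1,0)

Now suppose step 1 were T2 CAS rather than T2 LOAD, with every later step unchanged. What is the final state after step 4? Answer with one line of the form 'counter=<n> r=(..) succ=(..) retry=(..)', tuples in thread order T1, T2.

counter=10 r=(9,0) succ=(1,0) retry=(0,2)

(re-executing from step 1 with the substitution; state before step 1: counter=9 r=(0,0) succ=(0,0) retry=(0,0))
1 | T2 CAS | counter=9 r=(0,0) succ=(0,0) retry=(0,1)
2 | T1 LOAD | counter=9 r=(9,0) succ=(0,0) retry=(0,1)
3 | T2 CAS | counter=9 r=(9,0) succ=(0,0) retry=(0,2)
4 | T1 CAS | counter=10 r=(9,0) succ=(1,0) retry=(0,2)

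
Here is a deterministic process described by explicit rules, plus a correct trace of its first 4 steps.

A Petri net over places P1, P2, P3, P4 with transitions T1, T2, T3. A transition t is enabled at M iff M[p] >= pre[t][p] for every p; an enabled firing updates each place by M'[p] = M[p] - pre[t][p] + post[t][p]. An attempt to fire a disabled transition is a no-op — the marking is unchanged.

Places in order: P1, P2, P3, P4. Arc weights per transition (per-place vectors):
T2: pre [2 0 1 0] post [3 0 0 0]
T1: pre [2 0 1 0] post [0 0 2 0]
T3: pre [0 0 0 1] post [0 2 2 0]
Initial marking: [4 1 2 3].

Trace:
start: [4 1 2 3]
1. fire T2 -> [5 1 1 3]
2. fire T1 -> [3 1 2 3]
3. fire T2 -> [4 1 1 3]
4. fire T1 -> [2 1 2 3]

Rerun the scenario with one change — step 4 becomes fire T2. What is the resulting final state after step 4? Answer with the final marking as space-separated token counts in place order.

(re-executing from step 4 with the substitution; state before step 4: [4 1 1 3])
4. fire T2 -> [5 1 0 3]

5 1 0 3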